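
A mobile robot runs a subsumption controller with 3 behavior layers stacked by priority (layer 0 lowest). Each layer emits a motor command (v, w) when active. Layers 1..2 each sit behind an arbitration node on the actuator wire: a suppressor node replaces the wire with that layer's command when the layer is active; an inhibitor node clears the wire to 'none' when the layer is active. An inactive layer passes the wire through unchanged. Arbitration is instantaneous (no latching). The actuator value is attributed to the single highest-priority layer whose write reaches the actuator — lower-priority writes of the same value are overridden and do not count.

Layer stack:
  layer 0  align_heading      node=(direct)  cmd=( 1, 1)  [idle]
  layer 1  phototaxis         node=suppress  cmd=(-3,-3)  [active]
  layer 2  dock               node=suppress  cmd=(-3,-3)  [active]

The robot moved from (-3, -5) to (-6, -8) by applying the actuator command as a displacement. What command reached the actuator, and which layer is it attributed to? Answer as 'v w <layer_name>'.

-3 -3 dock

displacement = (-6, -8) − (-3, -5) = (-3, -3)
layer 0 (align_heading) idle — none
layer 1 (phototaxis) active — suppresses: (-3, -3)
layer 2 (dock) active — suppresses: (-3, -3)
→ actuator (-3, -3) — from layer 2 (dock)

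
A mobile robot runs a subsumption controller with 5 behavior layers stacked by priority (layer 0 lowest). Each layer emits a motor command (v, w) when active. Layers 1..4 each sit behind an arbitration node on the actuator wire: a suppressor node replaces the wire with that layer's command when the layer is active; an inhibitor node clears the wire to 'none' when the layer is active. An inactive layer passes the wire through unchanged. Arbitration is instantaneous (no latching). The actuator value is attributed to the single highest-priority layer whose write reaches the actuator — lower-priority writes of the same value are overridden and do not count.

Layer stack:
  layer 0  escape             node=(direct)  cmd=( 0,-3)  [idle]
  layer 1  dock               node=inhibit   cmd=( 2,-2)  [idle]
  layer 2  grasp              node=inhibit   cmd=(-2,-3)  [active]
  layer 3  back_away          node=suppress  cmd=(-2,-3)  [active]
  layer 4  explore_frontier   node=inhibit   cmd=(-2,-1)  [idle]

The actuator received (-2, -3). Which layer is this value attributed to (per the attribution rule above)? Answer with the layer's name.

L0 escape: idle → wire = none
L1 dock: idle → wire stays none
L2 grasp: active, inhibitor → wire = none
L3 back_away: active, suppressor → wire = (-2, -3)
L4 explore_frontier: idle → wire stays (-2, -3)
actuator = (-2, -3)
last writer: layer 3 = back_away

back_away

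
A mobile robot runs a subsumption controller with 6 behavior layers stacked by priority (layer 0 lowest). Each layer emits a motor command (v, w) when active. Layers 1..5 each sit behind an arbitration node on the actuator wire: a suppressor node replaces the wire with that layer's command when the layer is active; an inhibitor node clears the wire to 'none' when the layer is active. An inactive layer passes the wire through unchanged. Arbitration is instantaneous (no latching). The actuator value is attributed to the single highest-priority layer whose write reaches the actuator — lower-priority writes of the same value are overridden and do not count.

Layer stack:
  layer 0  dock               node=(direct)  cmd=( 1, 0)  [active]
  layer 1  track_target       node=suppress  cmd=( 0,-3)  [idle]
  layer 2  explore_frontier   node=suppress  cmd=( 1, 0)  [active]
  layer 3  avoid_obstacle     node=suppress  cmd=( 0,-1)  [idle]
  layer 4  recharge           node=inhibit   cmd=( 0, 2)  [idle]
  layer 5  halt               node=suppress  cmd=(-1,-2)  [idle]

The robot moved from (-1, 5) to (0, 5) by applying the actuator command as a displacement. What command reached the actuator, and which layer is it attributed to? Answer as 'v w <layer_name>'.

displacement = (0, 5) − (-1, 5) = (1, 0)
[0] dock on; wire := (1, 0)
[1] track_target off; pass (1, 0)
[2] explore_frontier on (suppress); wire := (1, 0)
[3] avoid_obstacle off; pass (1, 0)
[4] recharge off; pass (1, 0)
[5] halt off; pass (1, 0)
output (1, 0) — from layer 2 (explore_frontier)

1 0 explore_frontier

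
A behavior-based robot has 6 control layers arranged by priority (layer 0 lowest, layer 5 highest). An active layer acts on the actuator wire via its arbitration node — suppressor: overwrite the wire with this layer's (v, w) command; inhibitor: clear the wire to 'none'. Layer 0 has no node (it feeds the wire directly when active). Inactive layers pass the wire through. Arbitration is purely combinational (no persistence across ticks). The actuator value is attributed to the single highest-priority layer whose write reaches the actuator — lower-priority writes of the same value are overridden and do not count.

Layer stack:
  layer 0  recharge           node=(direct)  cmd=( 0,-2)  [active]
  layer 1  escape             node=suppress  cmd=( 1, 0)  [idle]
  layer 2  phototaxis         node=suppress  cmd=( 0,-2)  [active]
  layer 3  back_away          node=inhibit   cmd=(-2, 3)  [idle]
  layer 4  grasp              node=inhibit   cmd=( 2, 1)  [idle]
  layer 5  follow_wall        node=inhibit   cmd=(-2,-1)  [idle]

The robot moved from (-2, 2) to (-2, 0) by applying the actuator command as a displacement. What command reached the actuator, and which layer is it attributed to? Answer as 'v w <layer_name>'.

displacement = (-2, 0) − (-2, 2) = (0, -2)
[0] recharge on; wire := (0, -2)
[1] escape off; pass (0, -2)
[2] phototaxis on (suppress); wire := (0, -2)
[3] back_away off; pass (0, -2)
[4] grasp off; pass (0, -2)
[5] follow_wall off; pass (0, -2)
output (0, -2) — from layer 2 (phototaxis)

0 -2 phototaxis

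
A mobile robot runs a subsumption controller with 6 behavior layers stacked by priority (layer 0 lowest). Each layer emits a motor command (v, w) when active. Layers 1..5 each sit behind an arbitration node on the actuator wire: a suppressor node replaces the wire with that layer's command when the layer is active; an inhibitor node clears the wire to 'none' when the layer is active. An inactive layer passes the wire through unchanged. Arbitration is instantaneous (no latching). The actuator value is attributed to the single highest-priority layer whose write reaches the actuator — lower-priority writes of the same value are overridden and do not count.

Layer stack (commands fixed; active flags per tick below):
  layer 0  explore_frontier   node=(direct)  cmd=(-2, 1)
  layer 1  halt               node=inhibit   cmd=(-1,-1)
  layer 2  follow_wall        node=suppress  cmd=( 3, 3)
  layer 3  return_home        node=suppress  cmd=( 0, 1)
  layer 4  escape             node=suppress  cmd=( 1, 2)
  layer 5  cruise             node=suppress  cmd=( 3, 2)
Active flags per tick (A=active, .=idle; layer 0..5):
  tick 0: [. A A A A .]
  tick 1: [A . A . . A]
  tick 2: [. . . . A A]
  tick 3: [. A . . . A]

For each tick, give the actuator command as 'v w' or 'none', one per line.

tick 0:
  L0 explore_frontier: idle → wire = none
  L1 halt: active, inhibitor → wire = none
  L2 follow_wall: active, suppressor → wire = (3, 3)
  L3 return_home: active, suppressor → wire = (0, 1)
  L4 escape: active, suppressor → wire = (1, 2)
  L5 cruise: idle → wire stays (1, 2)
  actuator = (1, 2)
tick 1:
  L0 explore_frontier: active, feeds wire = (-2, 1)
  L1 halt: idle → wire stays (-2, 1)
  L2 follow_wall: active, suppressor → wire = (3, 3)
  L3 return_home: idle → wire stays (3, 3)
  L4 escape: idle → wire stays (3, 3)
  L5 cruise: active, suppressor → wire = (3, 2)
  actuator = (3, 2)
tick 2:
  L0 explore_frontier: idle → wire = none
  L1 halt: idle → wire stays none
  L2 follow_wall: idle → wire stays none
  L3 return_home: idle → wire stays none
  L4 escape: active, suppressor → wire = (1, 2)
  L5 cruise: active, suppressor → wire = (3, 2)
  actuator = (3, 2)
tick 3:
  L0 explore_frontier: idle → wire = none
  L1 halt: active, inhibitor → wire = none
  L2 follow_wall: idle → wire stays none
  L3 return_home: idle → wire stays none
  L4 escape: idle → wire stays none
  L5 cruise: active, suppressor → wire = (3, 2)
  actuator = (3, 2)

1 2
3 2
3 2
3 2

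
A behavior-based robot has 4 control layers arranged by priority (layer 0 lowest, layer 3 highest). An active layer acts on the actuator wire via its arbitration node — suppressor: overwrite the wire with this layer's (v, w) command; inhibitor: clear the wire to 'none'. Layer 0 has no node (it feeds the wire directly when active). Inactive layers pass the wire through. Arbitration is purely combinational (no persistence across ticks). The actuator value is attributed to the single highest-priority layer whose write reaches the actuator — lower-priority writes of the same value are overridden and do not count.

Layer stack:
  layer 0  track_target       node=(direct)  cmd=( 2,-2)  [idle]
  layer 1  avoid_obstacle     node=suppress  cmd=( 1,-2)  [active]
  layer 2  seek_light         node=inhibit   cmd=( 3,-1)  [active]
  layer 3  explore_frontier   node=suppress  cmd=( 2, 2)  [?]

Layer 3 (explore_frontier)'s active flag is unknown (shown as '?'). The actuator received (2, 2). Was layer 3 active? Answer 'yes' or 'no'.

If layer 3 is active=yes:
  actuator would be (2, 2)
If layer 3 is active=no:
  actuator would be none
Observed (2, 2), so layer 3 was active.

yes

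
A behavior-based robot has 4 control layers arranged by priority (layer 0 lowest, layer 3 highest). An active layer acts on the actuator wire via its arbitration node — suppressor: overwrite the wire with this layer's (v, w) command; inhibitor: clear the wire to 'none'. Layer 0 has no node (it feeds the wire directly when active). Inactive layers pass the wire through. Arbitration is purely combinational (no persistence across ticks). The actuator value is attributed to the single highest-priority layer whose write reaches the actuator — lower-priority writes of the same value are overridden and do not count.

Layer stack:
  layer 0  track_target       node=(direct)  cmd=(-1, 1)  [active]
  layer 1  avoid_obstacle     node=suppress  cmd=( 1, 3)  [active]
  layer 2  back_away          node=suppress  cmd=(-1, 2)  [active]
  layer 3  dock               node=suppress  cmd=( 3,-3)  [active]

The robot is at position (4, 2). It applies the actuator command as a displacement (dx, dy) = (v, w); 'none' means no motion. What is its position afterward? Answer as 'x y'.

7 -1

[0] track_target on; wire := (-1, 1)
[1] avoid_obstacle on (suppress); wire := (1, 3)
[2] back_away on (suppress); wire := (-1, 2)
[3] dock on (suppress); wire := (3, -3)
output (3, -3)
position: (4, 2) + (3, -3) = (7, -1)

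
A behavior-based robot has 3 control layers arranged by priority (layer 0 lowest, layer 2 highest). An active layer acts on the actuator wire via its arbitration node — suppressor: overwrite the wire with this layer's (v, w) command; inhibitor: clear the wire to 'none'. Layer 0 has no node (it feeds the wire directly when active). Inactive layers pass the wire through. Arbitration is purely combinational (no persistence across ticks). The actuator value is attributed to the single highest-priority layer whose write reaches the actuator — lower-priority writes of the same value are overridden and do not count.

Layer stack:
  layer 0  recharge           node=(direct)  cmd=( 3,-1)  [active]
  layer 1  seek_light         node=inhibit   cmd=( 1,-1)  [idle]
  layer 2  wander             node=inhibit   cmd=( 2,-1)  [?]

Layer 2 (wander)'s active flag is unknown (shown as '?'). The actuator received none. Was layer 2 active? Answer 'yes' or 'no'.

If layer 2 is active=yes:
  actuator would be none
If layer 2 is active=no:
  actuator would be (3, -1)
Observed none, so layer 2 was active.

yes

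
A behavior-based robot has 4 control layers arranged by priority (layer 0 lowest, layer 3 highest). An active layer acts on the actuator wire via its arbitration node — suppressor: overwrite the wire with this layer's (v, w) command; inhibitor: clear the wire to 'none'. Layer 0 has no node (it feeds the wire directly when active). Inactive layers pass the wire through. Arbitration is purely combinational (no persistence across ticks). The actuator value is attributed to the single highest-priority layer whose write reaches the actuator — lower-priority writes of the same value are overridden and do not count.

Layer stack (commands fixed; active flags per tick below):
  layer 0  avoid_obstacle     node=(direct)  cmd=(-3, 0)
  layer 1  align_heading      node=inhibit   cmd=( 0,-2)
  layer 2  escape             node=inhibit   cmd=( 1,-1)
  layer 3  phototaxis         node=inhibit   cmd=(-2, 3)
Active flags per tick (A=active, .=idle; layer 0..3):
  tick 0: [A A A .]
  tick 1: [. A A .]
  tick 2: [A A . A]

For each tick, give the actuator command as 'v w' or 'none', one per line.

tick 0:
  [0] avoid_obstacle on; wire := (-3, 0)
  [1] align_heading on (inhibit); wire := none
  [2] escape on (inhibit); wire := none
  [3] phototaxis off; pass none
  output none
tick 1:
  [0] avoid_obstacle off; wire := none
  [1] align_heading on (inhibit); wire := none
  [2] escape on (inhibit); wire := none
  [3] phototaxis off; pass none
  output none
tick 2:
  [0] avoid_obstacle on; wire := (-3, 0)
  [1] align_heading on (inhibit); wire := none
  [2] escape off; pass none
  [3] phototaxis on (inhibit); wire := none
  output none

none
none
none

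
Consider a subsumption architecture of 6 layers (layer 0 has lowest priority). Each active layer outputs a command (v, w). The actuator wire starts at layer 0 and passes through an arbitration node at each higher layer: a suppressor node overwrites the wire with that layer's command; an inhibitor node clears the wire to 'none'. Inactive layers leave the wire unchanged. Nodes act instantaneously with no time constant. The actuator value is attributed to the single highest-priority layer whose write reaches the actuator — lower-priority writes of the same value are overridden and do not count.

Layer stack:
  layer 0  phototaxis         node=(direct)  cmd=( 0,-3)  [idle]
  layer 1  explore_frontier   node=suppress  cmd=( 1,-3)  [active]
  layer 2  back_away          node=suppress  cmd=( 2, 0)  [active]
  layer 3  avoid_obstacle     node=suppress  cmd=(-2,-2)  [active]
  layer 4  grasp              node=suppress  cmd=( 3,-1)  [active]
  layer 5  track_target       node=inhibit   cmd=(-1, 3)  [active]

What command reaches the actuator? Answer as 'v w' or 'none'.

none

L0 phototaxis: idle → wire = none
L1 explore_frontier: active, suppressor → wire = (1, -3)
L2 back_away: active, suppressor → wire = (2, 0)
L3 avoid_obstacle: active, suppressor → wire = (-2, -2)
L4 grasp: active, suppressor → wire = (3, -1)
L5 track_target: active, inhibitor → wire = none
actuator = none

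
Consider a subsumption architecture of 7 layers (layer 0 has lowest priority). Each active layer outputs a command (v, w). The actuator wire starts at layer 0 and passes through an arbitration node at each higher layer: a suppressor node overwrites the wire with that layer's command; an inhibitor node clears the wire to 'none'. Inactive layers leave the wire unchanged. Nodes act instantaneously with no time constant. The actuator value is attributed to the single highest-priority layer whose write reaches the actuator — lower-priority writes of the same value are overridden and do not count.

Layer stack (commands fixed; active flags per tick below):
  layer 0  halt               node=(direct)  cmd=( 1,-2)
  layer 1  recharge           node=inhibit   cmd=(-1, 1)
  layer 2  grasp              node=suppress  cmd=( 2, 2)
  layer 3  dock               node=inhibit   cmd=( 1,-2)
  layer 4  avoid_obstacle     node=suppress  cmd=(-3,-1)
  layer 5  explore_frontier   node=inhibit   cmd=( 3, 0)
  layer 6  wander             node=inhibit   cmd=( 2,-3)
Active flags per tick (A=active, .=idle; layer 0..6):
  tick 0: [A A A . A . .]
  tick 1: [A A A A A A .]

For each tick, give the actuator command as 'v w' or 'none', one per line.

-3 -1
none

tick 0:
  layer 0 (halt) active — direct: (1, -2)
  layer 1 (recharge) active — inhibits: none
  layer 2 (grasp) active — suppresses: (2, 2)
  layer 3 (dock) idle — unchanged: (2, 2)
  layer 4 (avoid_obstacle) active — suppresses: (-3, -1)
  layer 5 (explore_frontier) idle — unchanged: (-3, -1)
  layer 6 (wander) idle — unchanged: (-3, -1)
  → actuator (-3, -1)
tick 1:
  layer 0 (halt) active — direct: (1, -2)
  layer 1 (recharge) active — inhibits: none
  layer 2 (grasp) active — suppresses: (2, 2)
  layer 3 (dock) active — inhibits: none
  layer 4 (avoid_obstacle) active — suppresses: (-3, -1)
  layer 5 (explore_frontier) active — inhibits: none
  layer 6 (wander) idle — unchanged: none
  → actuator none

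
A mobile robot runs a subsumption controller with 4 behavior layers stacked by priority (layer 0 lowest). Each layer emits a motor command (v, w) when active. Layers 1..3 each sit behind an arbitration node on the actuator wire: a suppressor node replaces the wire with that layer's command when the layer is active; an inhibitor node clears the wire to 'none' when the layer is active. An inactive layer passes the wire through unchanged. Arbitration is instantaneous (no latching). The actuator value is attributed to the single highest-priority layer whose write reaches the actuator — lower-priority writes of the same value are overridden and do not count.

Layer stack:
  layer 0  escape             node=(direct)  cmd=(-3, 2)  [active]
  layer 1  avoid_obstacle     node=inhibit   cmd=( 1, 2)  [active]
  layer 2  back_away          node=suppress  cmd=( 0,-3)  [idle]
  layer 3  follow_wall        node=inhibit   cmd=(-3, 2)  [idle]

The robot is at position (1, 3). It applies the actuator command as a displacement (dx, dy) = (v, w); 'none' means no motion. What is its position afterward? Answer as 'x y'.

layer 0 (escape) active — direct: (-3, 2)
layer 1 (avoid_obstacle) active — inhibits: none
layer 2 (back_away) idle — unchanged: none
layer 3 (follow_wall) idle — unchanged: none
→ actuator none
position: (1, 3) + none = (1, 3)

1 3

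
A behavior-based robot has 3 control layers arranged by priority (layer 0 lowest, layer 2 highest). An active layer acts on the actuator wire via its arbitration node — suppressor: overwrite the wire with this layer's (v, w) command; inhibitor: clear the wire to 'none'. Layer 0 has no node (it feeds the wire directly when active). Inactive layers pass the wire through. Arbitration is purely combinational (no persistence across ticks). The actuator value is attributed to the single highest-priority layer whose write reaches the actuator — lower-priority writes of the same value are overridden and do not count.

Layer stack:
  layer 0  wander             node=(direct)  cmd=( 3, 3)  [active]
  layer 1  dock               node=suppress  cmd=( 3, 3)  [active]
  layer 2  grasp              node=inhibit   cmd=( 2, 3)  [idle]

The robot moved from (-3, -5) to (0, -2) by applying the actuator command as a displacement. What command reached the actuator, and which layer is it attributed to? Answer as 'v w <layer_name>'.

displacement = (0, -2) − (-3, -5) = (3, 3)
L0 wander: active, feeds wire = (3, 3)
L1 dock: active, suppressor → wire = (3, 3)
L2 grasp: idle → wire stays (3, 3)
actuator = (3, 3) — from layer 1 (dock)

3 3 dock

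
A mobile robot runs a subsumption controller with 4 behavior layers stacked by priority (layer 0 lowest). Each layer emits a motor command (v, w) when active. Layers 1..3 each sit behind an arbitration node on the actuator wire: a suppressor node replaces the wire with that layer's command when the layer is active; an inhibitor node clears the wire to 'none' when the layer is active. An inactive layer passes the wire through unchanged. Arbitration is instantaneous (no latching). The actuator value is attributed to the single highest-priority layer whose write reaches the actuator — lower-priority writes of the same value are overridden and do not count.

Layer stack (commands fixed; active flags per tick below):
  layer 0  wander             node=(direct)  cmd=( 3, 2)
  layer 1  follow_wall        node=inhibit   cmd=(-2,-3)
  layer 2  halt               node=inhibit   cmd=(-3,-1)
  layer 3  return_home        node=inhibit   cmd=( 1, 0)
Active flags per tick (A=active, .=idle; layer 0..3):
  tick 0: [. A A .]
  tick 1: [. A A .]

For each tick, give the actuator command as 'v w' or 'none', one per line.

tick 0:
  L0 wander: idle → wire = none
  L1 follow_wall: active, inhibitor → wire = none
  L2 halt: active, inhibitor → wire = none
  L3 return_home: idle → wire stays none
  actuator = none
tick 1:
  L0 wander: idle → wire = none
  L1 follow_wall: active, inhibitor → wire = none
  L2 halt: active, inhibitor → wire = none
  L3 return_home: idle → wire stays none
  actuator = none

none
none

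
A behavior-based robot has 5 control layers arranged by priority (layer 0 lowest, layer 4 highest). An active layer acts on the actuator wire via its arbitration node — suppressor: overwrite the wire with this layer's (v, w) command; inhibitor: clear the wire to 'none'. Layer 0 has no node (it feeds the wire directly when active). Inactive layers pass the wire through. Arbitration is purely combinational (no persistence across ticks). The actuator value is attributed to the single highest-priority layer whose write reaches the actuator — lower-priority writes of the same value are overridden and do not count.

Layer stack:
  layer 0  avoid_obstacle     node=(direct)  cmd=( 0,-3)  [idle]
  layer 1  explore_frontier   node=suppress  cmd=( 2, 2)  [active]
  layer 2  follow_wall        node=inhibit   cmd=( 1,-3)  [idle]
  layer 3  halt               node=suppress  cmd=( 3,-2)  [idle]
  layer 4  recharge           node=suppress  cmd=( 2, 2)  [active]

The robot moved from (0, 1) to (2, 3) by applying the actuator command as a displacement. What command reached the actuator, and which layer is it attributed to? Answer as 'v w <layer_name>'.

displacement = (2, 3) − (0, 1) = (2, 2)
layer 0 (avoid_obstacle) idle — none
layer 1 (explore_frontier) active — suppresses: (2, 2)
layer 2 (follow_wall) idle — unchanged: (2, 2)
layer 3 (halt) idle — unchanged: (2, 2)
layer 4 (recharge) active — suppresses: (2, 2)
→ actuator (2, 2) — from layer 4 (recharge)

2 2 recharge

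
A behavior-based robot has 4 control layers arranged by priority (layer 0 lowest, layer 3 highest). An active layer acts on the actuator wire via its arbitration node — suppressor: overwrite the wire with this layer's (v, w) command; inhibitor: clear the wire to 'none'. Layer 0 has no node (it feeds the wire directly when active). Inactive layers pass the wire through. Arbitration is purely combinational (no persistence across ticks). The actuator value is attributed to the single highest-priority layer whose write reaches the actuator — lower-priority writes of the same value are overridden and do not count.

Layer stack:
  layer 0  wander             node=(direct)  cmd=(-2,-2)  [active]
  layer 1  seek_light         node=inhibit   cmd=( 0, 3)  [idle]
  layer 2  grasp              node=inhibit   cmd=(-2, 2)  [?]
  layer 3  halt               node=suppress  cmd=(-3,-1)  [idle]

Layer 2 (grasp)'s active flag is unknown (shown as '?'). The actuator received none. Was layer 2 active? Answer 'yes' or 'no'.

yes

If layer 2 is active=yes:
  actuator would be none
If layer 2 is active=no:
  actuator would be (-2, -2)
Observed none, so layer 2 was active.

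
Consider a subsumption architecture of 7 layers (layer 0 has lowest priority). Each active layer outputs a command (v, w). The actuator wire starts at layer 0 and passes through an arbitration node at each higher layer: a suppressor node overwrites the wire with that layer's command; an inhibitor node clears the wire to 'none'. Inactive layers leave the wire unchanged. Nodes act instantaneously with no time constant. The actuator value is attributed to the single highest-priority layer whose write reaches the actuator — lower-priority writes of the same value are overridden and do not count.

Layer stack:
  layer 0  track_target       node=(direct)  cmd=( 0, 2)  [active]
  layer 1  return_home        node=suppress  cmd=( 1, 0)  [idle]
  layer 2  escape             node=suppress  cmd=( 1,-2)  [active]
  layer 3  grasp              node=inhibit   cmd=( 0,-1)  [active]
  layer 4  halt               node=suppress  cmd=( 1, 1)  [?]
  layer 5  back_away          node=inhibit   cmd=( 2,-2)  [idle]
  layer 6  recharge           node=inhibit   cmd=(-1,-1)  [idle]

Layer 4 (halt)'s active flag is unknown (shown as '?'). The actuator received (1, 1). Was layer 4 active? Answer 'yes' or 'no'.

If layer 4 is active=yes:
  actuator would be (1, 1)
If layer 4 is active=no:
  actuator would be none
Observed (1, 1), so layer 4 was active.

yes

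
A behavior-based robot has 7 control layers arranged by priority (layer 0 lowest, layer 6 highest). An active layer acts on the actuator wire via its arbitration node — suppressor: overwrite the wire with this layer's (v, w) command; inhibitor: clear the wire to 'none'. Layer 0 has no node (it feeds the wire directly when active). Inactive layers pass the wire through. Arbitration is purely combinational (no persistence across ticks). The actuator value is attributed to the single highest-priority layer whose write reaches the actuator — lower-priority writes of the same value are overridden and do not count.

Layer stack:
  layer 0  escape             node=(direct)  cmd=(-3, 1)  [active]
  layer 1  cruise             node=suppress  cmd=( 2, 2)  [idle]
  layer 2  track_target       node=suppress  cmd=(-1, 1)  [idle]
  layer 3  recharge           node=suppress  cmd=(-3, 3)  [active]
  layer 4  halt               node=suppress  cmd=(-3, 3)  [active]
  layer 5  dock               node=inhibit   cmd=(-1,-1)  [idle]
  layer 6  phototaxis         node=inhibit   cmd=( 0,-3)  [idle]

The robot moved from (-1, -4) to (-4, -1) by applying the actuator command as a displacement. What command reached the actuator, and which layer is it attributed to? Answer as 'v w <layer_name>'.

-3 3 halt

displacement = (-4, -1) − (-1, -4) = (-3, 3)
[0] escape on; wire := (-3, 1)
[1] cruise off; pass (-3, 1)
[2] track_target off; pass (-3, 1)
[3] recharge on (suppress); wire := (-3, 3)
[4] halt on (suppress); wire := (-3, 3)
[5] dock off; pass (-3, 3)
[6] phototaxis off; pass (-3, 3)
output (-3, 3) — from layer 4 (halt)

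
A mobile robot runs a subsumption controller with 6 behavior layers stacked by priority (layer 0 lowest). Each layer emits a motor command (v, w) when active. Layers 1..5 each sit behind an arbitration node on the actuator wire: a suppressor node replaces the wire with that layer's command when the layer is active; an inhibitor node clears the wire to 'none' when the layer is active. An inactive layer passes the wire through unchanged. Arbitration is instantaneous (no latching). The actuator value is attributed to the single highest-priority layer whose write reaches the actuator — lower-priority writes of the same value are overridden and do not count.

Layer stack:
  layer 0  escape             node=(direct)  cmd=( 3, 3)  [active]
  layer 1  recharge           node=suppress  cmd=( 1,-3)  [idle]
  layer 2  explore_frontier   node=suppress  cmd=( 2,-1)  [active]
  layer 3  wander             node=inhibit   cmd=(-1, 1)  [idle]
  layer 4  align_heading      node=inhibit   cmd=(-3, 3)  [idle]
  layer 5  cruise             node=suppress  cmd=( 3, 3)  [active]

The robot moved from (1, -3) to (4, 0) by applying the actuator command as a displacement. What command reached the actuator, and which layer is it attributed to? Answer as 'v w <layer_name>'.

3 3 cruise

displacement = (4, 0) − (1, -3) = (3, 3)
L0 escape: active, feeds wire = (3, 3)
L1 recharge: idle → wire stays (3, 3)
L2 explore_frontier: active, suppressor → wire = (2, -1)
L3 wander: idle → wire stays (2, -1)
L4 align_heading: idle → wire stays (2, -1)
L5 cruise: active, suppressor → wire = (3, 3)
actuator = (3, 3) — from layer 5 (cruise)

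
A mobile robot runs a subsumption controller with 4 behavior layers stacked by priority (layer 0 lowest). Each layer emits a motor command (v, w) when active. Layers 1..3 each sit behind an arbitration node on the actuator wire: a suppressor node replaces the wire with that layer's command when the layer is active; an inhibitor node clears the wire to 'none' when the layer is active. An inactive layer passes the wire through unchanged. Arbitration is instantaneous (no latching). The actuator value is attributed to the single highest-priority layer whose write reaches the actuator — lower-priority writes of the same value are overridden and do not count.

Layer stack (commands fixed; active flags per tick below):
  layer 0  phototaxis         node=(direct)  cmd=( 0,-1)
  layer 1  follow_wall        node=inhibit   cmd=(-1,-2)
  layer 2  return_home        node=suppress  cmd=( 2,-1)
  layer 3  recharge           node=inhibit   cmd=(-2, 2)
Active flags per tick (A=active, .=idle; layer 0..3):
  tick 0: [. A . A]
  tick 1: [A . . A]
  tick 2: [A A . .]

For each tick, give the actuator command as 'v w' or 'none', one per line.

none
none
none

tick 0:
  [0] phototaxis off; wire := none
  [1] follow_wall on (inhibit); wire := none
  [2] return_home off; pass none
  [3] recharge on (inhibit); wire := none
  output none
tick 1:
  [0] phototaxis on; wire := (0, -1)
  [1] follow_wall off; pass (0, -1)
  [2] return_home off; pass (0, -1)
  [3] recharge on (inhibit); wire := none
  output none
tick 2:
  [0] phototaxis on; wire := (0, -1)
  [1] follow_wall on (inhibit); wire := none
  [2] return_home off; pass none
  [3] recharge off; pass none
  output none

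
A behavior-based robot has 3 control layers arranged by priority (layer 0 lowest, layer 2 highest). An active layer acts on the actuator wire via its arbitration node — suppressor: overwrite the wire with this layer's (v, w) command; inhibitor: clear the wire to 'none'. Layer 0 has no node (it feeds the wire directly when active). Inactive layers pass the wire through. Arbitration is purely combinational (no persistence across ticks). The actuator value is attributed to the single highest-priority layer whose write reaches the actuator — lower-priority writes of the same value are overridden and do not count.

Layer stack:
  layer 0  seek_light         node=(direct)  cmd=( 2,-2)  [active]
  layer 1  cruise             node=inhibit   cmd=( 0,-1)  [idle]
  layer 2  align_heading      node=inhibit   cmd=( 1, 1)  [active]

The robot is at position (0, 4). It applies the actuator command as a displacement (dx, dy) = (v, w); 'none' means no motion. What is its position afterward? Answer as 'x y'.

0 4

layer 0 (seek_light) active — direct: (2, -2)
layer 1 (cruise) idle — unchanged: (2, -2)
layer 2 (align_heading) active — inhibits: none
→ actuator none
position: (0, 4) + none = (0, 4)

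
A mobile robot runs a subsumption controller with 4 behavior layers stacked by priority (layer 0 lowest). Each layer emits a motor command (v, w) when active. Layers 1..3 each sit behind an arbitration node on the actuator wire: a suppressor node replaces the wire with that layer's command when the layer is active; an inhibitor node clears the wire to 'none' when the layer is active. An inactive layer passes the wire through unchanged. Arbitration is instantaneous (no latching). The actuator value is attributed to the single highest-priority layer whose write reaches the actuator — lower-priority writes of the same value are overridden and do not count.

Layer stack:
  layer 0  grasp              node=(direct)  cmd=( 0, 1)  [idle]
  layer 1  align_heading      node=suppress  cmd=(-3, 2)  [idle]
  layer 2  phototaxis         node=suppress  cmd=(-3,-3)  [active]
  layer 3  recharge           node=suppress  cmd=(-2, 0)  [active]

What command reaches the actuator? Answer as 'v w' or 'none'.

L0 grasp: idle → wire = none
L1 align_heading: idle → wire stays none
L2 phototaxis: active, suppressor → wire = (-3, -3)
L3 recharge: active, suppressor → wire = (-2, 0)
actuator = (-2, 0)

-2 0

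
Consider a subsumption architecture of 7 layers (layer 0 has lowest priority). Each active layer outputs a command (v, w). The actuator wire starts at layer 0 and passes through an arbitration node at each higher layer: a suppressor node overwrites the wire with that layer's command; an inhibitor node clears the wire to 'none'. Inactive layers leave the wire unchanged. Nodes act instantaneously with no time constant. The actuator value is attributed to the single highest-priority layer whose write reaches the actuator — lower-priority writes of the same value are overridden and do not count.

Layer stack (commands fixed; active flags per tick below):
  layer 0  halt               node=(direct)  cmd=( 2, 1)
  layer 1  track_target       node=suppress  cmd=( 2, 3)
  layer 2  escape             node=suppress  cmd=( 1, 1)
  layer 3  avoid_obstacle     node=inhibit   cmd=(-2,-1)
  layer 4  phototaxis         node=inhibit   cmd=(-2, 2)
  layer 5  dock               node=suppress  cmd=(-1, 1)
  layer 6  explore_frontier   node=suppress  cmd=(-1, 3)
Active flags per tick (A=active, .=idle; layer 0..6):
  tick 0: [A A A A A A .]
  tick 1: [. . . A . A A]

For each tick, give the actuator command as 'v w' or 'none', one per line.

tick 0:
  L0 halt: active, feeds wire = (2, 1)
  L1 track_target: active, suppressor → wire = (2, 3)
  L2 escape: active, suppressor → wire = (1, 1)
  L3 avoid_obstacle: active, inhibitor → wire = none
  L4 phototaxis: active, inhibitor → wire = none
  L5 dock: active, suppressor → wire = (-1, 1)
  L6 explore_frontier: idle → wire stays (-1, 1)
  actuator = (-1, 1)
tick 1:
  L0 halt: idle → wire = none
  L1 track_target: idle → wire stays none
  L2 escape: idle → wire stays none
  L3 avoid_obstacle: active, inhibitor → wire = none
  L4 phototaxis: idle → wire stays none
  L5 dock: active, suppressor → wire = (-1, 1)
  L6 explore_frontier: active, suppressor → wire = (-1, 3)
  actuator = (-1, 3)

-1 1
-1 3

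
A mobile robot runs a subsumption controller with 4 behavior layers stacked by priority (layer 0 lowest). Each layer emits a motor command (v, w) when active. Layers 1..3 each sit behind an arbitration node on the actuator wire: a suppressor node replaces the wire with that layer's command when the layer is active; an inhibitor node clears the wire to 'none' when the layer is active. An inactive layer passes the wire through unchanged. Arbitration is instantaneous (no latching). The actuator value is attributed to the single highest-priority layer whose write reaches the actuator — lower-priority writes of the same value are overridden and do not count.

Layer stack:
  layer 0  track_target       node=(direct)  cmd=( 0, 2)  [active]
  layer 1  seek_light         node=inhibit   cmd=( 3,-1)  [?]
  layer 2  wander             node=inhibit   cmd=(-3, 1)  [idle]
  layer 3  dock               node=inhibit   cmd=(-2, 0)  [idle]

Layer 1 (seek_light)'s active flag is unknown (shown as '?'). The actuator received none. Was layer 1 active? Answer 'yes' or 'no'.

If layer 1 is active=yes:
  actuator would be none
If layer 1 is active=no:
  actuator would be (0, 2)
Observed none, so layer 1 was active.

yes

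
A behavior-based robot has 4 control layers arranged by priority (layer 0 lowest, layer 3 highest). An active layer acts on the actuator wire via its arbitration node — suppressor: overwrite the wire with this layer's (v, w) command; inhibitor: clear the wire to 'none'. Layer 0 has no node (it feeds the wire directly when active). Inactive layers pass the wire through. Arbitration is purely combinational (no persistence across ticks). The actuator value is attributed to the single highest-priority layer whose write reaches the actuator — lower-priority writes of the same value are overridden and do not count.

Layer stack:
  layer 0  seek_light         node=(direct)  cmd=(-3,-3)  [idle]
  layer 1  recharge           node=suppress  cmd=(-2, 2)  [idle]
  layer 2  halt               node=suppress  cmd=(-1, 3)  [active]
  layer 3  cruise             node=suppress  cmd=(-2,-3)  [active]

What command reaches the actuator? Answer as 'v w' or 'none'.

-2 -3

layer 0 (seek_light) idle — none
layer 1 (recharge) idle — unchanged: none
layer 2 (halt) active — suppresses: (-1, 3)
layer 3 (cruise) active — suppresses: (-2, -3)
→ actuator (-2, -3)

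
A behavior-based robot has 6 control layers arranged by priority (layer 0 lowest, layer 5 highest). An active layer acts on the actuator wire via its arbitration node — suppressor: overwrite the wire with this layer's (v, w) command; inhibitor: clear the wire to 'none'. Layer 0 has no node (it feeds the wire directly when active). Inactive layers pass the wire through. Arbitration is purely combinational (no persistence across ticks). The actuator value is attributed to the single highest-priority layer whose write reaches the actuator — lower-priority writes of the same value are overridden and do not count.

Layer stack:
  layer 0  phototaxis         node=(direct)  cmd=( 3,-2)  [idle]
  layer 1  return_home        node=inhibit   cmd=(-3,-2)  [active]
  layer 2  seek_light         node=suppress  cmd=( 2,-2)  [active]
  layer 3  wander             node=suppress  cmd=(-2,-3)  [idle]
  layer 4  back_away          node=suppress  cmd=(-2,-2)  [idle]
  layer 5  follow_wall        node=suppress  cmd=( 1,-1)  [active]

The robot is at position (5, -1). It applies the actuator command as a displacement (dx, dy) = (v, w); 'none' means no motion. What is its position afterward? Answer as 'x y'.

[0] phototaxis off; wire := none
[1] return_home on (inhibit); wire := none
[2] seek_light on (suppress); wire := (2, -2)
[3] wander off; pass (2, -2)
[4] back_away off; pass (2, -2)
[5] follow_wall on (suppress); wire := (1, -1)
output (1, -1)
position: (5, -1) + (1, -1) = (6, -2)

6 -2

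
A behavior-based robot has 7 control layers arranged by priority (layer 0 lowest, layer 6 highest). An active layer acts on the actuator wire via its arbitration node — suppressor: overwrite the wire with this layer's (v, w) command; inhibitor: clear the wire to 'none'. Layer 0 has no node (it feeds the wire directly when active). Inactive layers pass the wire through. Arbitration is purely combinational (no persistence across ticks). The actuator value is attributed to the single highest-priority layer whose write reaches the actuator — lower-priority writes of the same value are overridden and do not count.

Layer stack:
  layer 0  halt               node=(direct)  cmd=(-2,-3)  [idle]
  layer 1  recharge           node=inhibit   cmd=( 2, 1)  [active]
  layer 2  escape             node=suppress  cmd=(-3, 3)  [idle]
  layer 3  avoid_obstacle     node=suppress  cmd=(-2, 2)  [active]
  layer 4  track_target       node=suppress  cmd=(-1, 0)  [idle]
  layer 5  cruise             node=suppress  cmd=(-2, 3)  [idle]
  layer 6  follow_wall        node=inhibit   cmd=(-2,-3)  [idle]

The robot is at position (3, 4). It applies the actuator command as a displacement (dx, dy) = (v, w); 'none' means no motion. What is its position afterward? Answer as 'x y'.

1 6

[0] halt off; wire := none
[1] recharge on (inhibit); wire := none
[2] escape off; pass none
[3] avoid_obstacle on (suppress); wire := (-2, 2)
[4] track_target off; pass (-2, 2)
[5] cruise off; pass (-2, 2)
[6] follow_wall off; pass (-2, 2)
output (-2, 2)
position: (3, 4) + (-2, 2) = (1, 6)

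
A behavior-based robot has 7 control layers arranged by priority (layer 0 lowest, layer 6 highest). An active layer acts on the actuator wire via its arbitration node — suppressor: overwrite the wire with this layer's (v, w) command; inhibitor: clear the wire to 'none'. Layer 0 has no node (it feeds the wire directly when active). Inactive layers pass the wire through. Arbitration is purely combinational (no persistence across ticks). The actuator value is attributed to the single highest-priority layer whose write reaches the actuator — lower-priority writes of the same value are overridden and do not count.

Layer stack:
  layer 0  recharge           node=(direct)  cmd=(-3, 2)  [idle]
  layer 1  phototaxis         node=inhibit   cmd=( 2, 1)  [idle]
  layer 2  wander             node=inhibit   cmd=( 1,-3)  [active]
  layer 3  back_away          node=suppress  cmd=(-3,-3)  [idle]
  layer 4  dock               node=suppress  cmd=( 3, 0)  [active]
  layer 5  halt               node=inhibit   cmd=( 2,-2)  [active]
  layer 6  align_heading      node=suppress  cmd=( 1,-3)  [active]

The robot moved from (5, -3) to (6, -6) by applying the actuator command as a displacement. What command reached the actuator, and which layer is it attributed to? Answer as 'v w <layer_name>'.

1 -3 align_heading

displacement = (6, -6) − (5, -3) = (1, -3)
layer 0 (recharge) idle — none
layer 1 (phototaxis) idle — unchanged: none
layer 2 (wander) active — inhibits: none
layer 3 (back_away) idle — unchanged: none
layer 4 (dock) active — suppresses: (3, 0)
layer 5 (halt) active — inhibits: none
layer 6 (align_heading) active — suppresses: (1, -3)
→ actuator (1, -3) — from layer 6 (align_heading)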